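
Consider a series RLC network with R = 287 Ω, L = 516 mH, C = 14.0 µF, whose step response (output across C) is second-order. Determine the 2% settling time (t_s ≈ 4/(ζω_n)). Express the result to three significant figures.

t_s ≈ 0.0144 s

For a series RLC circuit (capacitor voltage as output), ω_n = 1/√(LC) = 1/√(516 mH · 14.0 µF) = 372 rad/s.
ζ = (R/2)·√(C/L) = (287/2)·√(14.0 µF/516 mH) = 0.747.
t_s ≈ 4/(ζω_n) = 0.0144 s.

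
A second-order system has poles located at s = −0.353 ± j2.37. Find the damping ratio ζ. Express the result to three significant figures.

|pole| = ω_n = √(0.353² + 2.37²) = 2.40 rad/s; ζ = cos θ = σ/ω_n = 0.147.

ζ ≈ 0.147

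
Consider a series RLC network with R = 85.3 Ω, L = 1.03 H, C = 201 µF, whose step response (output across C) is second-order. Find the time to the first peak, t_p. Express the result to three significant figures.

t_p ≈ 0.0563 s

For a series RLC circuit (capacitor voltage as output), ω_n = 1/√(LC) = 1/√(1.03 H · 201 µF) = 69.5 rad/s.
ζ = (R/2)·√(C/L) = (85.3/2)·√(201 µF/1.03 H) = 0.596.
ω_d = ω_n√(1−ζ²) = 55.8 rad/s. t_p = π/ω_d = 0.0563 s.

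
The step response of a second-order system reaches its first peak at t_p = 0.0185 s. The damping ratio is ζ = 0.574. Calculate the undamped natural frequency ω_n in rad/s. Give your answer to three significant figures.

ω_n ≈ 207 rad/s

Peak time t_p = π/ω_d, so ω_d = π/t_p = π/0.0185 = 170 rad/s.
ω_n = ω_d/√(1−ζ²) = 170/√0.671 = 207 rad/s.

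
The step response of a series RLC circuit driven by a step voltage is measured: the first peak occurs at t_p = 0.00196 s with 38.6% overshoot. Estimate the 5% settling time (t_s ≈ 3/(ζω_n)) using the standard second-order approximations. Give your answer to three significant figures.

t_s ≈ 0.00618 s

From the overshoot, ζ = −ln(OS)/√(π²+ln²(OS)) = 0.290.
From t_p = π/ω_d, ω_d = π/0.00196 = 1600 rad/s, so ω_n = ω_d/√(1−ζ²) = 1670 rad/s.
t_s ≈ 3/(ζω_n) = 3/(0.290·1670) = 0.00618 s.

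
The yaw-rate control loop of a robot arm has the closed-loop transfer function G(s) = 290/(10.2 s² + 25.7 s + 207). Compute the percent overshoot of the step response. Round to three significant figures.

%OS ≈ 40.0%

Dividing through by 10.2: denominator becomes s² + 2.520 s + 20.29.
So ω_n = √20.29 = 4.50 rad/s and ζ = 2.520/(2·4.50) = 0.280.
Overshoot: exp(−π·0.280/√(1−0.280²)) = 0.400, i.e. 40.0%.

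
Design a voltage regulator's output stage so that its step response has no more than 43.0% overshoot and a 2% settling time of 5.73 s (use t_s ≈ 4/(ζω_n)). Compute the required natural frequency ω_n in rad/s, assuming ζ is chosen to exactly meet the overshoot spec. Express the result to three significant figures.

Inverting the overshoot relation: ζ = |ln 0.430|/√(π² + ln²0.430) = 0.259.
Then ω_n = 4/(ζ t_s) = 4/(0.259 × 5.73) = 2.69 rad/s.

ω_n ≈ 2.69 rad/s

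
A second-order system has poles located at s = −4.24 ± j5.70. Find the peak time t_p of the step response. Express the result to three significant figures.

t_p = π/ω_d with ω_d = 5.70 (the imaginary part), so t_p = 0.551 s.

t_p ≈ 0.551 s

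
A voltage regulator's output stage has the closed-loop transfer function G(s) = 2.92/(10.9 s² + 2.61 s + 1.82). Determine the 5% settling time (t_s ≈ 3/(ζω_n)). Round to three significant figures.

t_s ≈ 25.1 s

Dividing through by 10.9: denominator becomes s² + 0.2394 s + 0.1670.
So ω_n = √0.1670 = 0.409 rad/s and ζ = 0.2394/(2·0.409) = 0.293.
t_s ≈ 3/(ζω_n) = 25.1 s.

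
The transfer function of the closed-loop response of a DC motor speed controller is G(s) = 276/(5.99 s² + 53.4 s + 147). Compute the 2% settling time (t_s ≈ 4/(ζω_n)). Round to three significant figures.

t_s ≈ 0.897 s

Dividing through by 5.99: denominator becomes s² + 8.915 s + 24.54.
So ω_n = √24.54 = 4.95 rad/s and ζ = 8.915/(2·4.95) = 0.900.
t_s ≈ 4/(ζω_n) = 0.897 s.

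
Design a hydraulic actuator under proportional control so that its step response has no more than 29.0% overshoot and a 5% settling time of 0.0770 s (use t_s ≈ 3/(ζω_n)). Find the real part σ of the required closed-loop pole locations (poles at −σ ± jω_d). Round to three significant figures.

σ ≈ 39.0

The settling-time spec alone fixes σ = ζω_n = 3/t_s = 3/0.0770 = 39.0.
(Overshoot then fixes ζ = 0.367 and hence ω_d = σ·√(1−ζ²)/ζ = 98.9 rad/s.)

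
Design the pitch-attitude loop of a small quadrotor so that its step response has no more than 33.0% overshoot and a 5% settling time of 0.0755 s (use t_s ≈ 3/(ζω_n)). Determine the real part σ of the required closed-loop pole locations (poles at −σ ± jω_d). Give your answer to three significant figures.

The settling-time spec alone fixes σ = ζω_n = 3/t_s = 3/0.0755 = 39.7.
(Overshoot then fixes ζ = 0.333 and hence ω_d = σ·√(1−ζ²)/ζ = 113 rad/s.)

σ ≈ 39.7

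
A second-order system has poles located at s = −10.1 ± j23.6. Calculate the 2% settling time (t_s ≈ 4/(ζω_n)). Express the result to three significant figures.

t_s ≈ 0.396 s

For poles at −σ ± jω_d, ζω_n = σ = 10.1, so t_s ≈ 4/σ = 0.396 s.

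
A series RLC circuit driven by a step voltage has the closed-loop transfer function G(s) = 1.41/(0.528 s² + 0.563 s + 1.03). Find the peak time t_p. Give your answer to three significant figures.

Dividing through by 0.528: denominator becomes s² + 1.066 s + 1.951.
So ω_n = √1.951 = 1.40 rad/s and ζ = 1.066/(2·1.40) = 0.382.
ω_d = ω_n√(1−ζ²) = 1.29 rad/s. t_p = π/ω_d = 2.43 s.

t_p ≈ 2.43 s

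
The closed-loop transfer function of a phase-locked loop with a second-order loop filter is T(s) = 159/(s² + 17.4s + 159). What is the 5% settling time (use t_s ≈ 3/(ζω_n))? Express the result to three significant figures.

t_s ≈ 0.345 s

Matching coefficients with s² + 2ζω_n s + ω_n² gives ω_n² = 159 ⇒ ω_n = 12.6 rad/s, and ζ = 17.4/(2ω_n) = 0.690.
t_s ≈ 3/(ζω_n) = 3/(0.690·12.6) = 0.345 s.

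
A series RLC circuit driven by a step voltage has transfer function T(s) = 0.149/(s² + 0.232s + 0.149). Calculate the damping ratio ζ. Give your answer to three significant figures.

Matching coefficients with s² + 2ζω_n s + ω_n² gives ω_n² = 0.149 ⇒ ω_n = 0.386 rad/s, and ζ = 0.232/(2ω_n) = 0.301.

ζ ≈ 0.301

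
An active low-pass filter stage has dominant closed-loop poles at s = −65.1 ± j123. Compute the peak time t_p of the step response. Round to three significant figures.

t_p = π/ω_d with ω_d = 123 (the imaginary part), so t_p = 0.0255 s.

t_p ≈ 0.0255 s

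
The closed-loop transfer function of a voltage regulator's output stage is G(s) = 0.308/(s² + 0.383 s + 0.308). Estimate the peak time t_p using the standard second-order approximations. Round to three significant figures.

t_p ≈ 6.03 s

Comparing the denominator to s² + 2ζω_n s + ω_n²: ω_n = √0.308 = 0.555 rad/s, and 2ζω_n = 0.383 so ζ = 0.383/(2·0.555) = 0.345.
ω_d = 0.555·√(1 − 0.345²) = 0.521 rad/s. Then t_p = π/ω_d = 6.03 s.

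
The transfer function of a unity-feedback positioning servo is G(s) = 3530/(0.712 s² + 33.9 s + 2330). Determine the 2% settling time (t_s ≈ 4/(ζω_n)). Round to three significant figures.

t_s ≈ 0.168 s

Dividing through by 0.712: denominator becomes s² + 47.61 s + 3272.
So ω_n = √3272 = 57.2 rad/s and ζ = 47.61/(2·57.2) = 0.416.
t_s ≈ 4/(ζω_n) = 0.168 s.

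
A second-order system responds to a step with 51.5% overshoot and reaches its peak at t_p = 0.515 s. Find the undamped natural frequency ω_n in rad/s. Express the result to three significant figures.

From the overshoot, ζ = −ln(OS)/√(π²+ln²(OS)) = 0.207.
t_p = π/ω_d ⇒ ω_d = 6.10 rad/s; then ω_n = ω_d/√(1−ζ²) = 6.23 rad/s.

ω_n ≈ 6.23 rad/s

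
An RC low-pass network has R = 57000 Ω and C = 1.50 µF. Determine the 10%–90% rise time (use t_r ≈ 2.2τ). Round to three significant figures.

t_r ≈ 0.188 s

τ = RC = 57000 × 1.50 µF = 0.0855 s.
t_r ≈ 2.2τ = 0.188 s.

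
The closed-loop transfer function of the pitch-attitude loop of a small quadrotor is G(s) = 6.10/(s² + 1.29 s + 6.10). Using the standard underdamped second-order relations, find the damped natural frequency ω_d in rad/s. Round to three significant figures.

Comparing the denominator to s² + 2ζω_n s + ω_n²: ω_n = √6.10 = 2.47 rad/s, and 2ζω_n = 1.29 so ζ = 1.29/(2·2.47) = 0.261.
The damped frequency ω_d = ω_n√(1−ζ²) = 2.38 rad/s.

ω_d ≈ 2.38 rad/s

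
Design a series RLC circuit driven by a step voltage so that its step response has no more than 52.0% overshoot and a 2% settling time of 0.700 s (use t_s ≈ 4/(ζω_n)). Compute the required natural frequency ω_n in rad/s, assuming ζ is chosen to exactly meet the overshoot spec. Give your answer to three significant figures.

ω_n ≈ 28.0 rad/s

Inverting the overshoot relation: ζ = |ln 0.520|/√(π² + ln²0.520) = 0.204.
From t_s ≈ 4/(ζω_n): ω_n = 4/(ζ·t_s) = 4/(0.204·0.700) = 28.0 rad/s.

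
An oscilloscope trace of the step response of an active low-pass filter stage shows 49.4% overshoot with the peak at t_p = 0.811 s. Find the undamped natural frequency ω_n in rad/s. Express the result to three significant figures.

ω_n ≈ 3.97 rad/s

The overshoot fixes ζ = −ln(OS)/√(π²+ln²(OS)) = 0.219.
From t_p = π/ω_d, ω_d = π/0.811 = 3.87 rad/s, so ω_n = ω_d/√(1−ζ²) = 3.97 rad/s.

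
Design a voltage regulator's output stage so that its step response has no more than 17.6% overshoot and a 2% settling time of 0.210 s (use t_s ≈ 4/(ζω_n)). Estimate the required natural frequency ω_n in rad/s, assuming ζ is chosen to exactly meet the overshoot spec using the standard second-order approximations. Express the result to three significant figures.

ω_n ≈ 39.4 rad/s

From %OS = 100·exp(−πζ/√(1−ζ²)), invert to get ζ = −ln(OS)/√(π² + ln²(OS)) with OS = 0.176.
−ln 0.176 = 1.737, so ζ = 1.737/√(π² + 3.018) = 0.484.
From t_s ≈ 4/(ζω_n): ω_n = 4/(ζ·t_s) = 4/(0.484·0.210) = 39.4 rad/s.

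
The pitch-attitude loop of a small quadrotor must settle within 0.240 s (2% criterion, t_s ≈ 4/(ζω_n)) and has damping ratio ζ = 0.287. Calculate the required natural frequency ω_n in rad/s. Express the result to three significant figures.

Rearranging t_s ≈ 4/(ζω_n) gives ω_n = 4/(ζ·t_s) = 4/(0.287 × 0.240) = 58.1 rad/s.

ω_n ≈ 58.1 rad/s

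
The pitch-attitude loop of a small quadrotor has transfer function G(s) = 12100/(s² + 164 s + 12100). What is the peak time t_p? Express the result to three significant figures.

t_p ≈ 0.0428 s

Matching coefficients with s² + 2ζω_n s + ω_n² gives ω_n² = 12100 ⇒ ω_n = 110 rad/s, and ζ = 164/(2ω_n) = 0.745.
ω_d = 110·√(1 − 0.745²) = 73.3 rad/s. Then t_p = π/ω_d = 0.0428 s.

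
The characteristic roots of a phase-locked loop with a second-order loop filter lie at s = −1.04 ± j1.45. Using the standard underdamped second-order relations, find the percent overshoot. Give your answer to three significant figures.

With σ = 1.04, ω_d = 1.45: ω_n = √(σ²+ω_d²) = 1.78 rad/s, ζ = σ/ω_n = 0.583.
%OS = 100·exp(−πζ/√(1−ζ²)) = 10.5%.

%OS ≈ 10.5%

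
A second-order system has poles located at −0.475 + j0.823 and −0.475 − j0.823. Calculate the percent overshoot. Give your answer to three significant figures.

%OS ≈ 16.3%

|pole| = ω_n = √(0.475² + 0.823²) = 0.950 rad/s; ζ = cos θ = σ/ω_n = 0.500.
Overshoot: exp(−π·0.500/√(1−0.500²)) = 0.163, i.e. 16.3%.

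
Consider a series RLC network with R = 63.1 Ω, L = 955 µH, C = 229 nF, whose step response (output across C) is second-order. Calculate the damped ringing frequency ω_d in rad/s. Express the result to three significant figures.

For a series RLC circuit (capacitor voltage as output), ω_n = 1/√(LC) = 1/√(955 µH · 229 nF) = 67600 rad/s.
ζ = (R/2)·√(C/L) = (63.1/2)·√(229 nF/955 µH) = 0.489.
ω_d = 67600·√(1 − 0.489²) = 59000 rad/s.

ω_d ≈ 59000 rad/s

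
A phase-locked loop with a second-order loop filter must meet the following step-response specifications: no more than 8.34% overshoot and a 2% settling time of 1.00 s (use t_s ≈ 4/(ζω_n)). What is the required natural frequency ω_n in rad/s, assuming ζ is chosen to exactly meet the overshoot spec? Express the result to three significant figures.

ω_n ≈ 6.45 rad/s

From %OS = 100·exp(−πζ/√(1−ζ²)), invert to get ζ = −ln(OS)/√(π² + ln²(OS)) with OS = 0.0834.
−ln 0.0834 = 2.484, so ζ = 2.484/√(π² + 6.171) = 0.620.
From t_s ≈ 4/(ζω_n): ω_n = 4/(ζ·t_s) = 4/(0.620·1.00) = 6.45 rad/s.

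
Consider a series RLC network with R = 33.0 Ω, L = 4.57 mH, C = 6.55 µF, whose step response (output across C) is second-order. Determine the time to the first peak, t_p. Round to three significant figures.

t_p ≈ 0.000696 s

For a series RLC circuit (capacitor voltage as output), ω_n = 1/√(LC) = 1/√(4.57 mH · 6.55 µF) = 5780 rad/s.
ζ = (R/2)·√(C/L) = (33.0/2)·√(6.55 µF/4.57 mH) = 0.625.
The damped frequency ω_d = ω_n√(1−ζ²) = 4510 rad/s. t_p = π/ω_d = 0.000696 s.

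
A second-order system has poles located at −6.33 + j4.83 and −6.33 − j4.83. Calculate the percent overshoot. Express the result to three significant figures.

%OS ≈ 1.63%

The poles are at −σ ± jω_d with σ = 6.33 and ω_d = 4.83, so ω_n = √(σ²+ω_d²) = 7.96 rad/s and ζ = σ/ω_n = 0.795.
%OS = 100·exp(−πζ/√(1−ζ²)) = 1.63%.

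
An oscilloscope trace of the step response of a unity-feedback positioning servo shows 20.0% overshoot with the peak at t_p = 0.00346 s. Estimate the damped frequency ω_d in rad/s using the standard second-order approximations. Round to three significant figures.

ω_d ≈ 908 rad/s

t_p = π/ω_d, so ω_d = π/0.00346 = 908 rad/s.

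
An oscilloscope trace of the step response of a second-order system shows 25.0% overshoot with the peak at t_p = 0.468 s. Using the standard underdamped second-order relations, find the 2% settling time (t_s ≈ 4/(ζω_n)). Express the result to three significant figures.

From the overshoot, ζ = −ln(OS)/√(π²+ln²(OS)) = 0.404.
t_p = π/ω_d ⇒ ω_d = 6.71 rad/s; then ω_n = ω_d/√(1−ζ²) = 7.34 rad/s.
t_s ≈ 4/(ζω_n) = 4/(0.404·7.34) = 1.35 s.

t_s ≈ 1.35 s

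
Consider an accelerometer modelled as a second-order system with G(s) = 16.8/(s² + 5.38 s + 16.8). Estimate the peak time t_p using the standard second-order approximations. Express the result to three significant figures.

Matching coefficients with s² + 2ζω_n s + ω_n² gives ω_n² = 16.8 ⇒ ω_n = 4.10 rad/s, and ζ = 5.38/(2ω_n) = 0.656.
ω_d = ω_n√(1−ζ²) = 3.09 rad/s. Then t_p = π/ω_d = 1.02 s.

t_p ≈ 1.02 s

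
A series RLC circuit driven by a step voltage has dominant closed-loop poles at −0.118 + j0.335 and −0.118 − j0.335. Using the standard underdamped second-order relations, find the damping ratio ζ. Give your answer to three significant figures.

|pole| = ω_n = √(0.118² + 0.335²) = 0.355 rad/s; ζ = cos θ = σ/ω_n = 0.332.

ζ ≈ 0.332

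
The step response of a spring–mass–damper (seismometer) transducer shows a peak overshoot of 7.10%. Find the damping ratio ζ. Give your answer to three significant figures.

Inverting the overshoot relation: ζ = |ln 0.0710|/√(π² + ln²0.0710) = 0.644.

ζ ≈ 0.644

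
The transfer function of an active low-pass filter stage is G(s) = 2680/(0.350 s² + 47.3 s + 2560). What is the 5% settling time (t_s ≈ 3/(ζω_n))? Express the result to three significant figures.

t_s ≈ 0.0444 s

Dividing through by 0.350: denominator becomes s² + 135.1 s + 7314.
So ω_n = √7314 = 85.5 rad/s and ζ = 135.1/(2·85.5) = 0.790.
t_s ≈ 3/(ζω_n) = 0.0444 s.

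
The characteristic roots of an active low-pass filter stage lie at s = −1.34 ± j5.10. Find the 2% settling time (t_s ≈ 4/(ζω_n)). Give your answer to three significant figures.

t_s ≈ 2.99 s

For poles at −σ ± jω_d, ζω_n = σ = 1.34, so t_s ≈ 4/σ = 2.99 s.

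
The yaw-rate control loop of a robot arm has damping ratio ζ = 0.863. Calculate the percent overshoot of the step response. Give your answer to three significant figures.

For an underdamped second-order system, %OS = 100·exp(−πζ/√(1−ζ²)).
πζ/√(1−ζ²) = π·0.863/√(1−0.745) = 5.367, so %OS = 100·e^(−5.367) = 0.467%.

%OS ≈ 0.467%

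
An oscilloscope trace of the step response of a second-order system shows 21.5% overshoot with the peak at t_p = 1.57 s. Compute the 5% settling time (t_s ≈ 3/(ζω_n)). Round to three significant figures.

The overshoot fixes ζ = −ln(OS)/√(π²+ln²(OS)) = 0.439.
From t_p = π/ω_d, ω_d = π/1.57 = 2.00 rad/s, so ω_n = ω_d/√(1−ζ²) = 2.23 rad/s.
t_s ≈ 3/(ζω_n) = 3/(0.439·2.23) = 3.06 s.

t_s ≈ 3.06 s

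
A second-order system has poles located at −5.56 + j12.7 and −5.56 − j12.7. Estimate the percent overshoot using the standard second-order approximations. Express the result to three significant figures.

%OS ≈ 25.3%

With σ = 5.56, ω_d = 12.7: ω_n = √(σ²+ω_d²) = 13.9 rad/s, ζ = σ/ω_n = 0.401.
%OS = 100 e^{−πζ/√(1−ζ²)} with ζ = 0.401 gives 25.3%.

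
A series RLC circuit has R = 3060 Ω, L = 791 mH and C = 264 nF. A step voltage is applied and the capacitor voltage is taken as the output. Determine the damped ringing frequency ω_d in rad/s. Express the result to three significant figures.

ω_d ≈ 1020 rad/s

For a series RLC circuit (capacitor voltage as output), ω_n = 1/√(LC) = 1/√(791 mH · 264 nF) = 2190 rad/s.
ζ = (R/2)·√(C/L) = (3060/2)·√(264 nF/791 mH) = 0.884.
ω_d = ω_n√(1−ζ²) = 1020 rad/s.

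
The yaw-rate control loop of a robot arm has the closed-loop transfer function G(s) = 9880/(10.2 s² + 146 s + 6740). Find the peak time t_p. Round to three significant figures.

Dividing through by 10.2: denominator becomes s² + 14.31 s + 660.8.
So ω_n = √660.8 = 25.7 rad/s and ζ = 14.31/(2·25.7) = 0.278.
The damped frequency ω_d = ω_n√(1−ζ²) = 24.7 rad/s. t_p = π/ω_d = 0.127 s.

t_p ≈ 0.127 s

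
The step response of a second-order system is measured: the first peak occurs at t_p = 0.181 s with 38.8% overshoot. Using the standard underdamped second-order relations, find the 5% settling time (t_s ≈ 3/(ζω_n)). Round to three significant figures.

ζ from %OS: ζ = |ln 0.388|/√(π²+ln²0.388) = 0.289.
t_p = π/ω_d ⇒ ω_d = 17.4 rad/s; then ω_n = ω_d/√(1−ζ²) = 18.1 rad/s.
t_s ≈ 3/(ζω_n) = 3/(0.289·18.1) = 0.574 s.

t_s ≈ 0.574 s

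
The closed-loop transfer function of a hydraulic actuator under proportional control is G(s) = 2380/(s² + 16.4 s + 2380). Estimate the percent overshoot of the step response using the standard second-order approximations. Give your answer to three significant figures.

%OS ≈ 58.5%

ω_n = √2380 = 48.8 rad/s; ζ = 16.4/(2·48.8) = 0.168.
%OS = 100·exp(−πζ/√(1−ζ²)) = 58.5%.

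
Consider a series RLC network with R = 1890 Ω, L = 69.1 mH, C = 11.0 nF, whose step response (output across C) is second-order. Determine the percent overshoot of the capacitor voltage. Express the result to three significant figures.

%OS ≈ 27.8%

For a series RLC circuit (capacitor voltage as output), ω_n = 1/√(LC) = 1/√(69.1 mH · 11.0 nF) = 36300 rad/s.
ζ = (R/2)·√(C/L) = (1890/2)·√(11.0 nF/69.1 mH) = 0.377.
%OS = 100·exp(−πζ/√(1−ζ²)) = 27.8%.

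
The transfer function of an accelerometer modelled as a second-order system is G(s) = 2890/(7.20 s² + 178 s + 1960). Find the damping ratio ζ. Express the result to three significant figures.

Dividing through by 7.20: denominator becomes s² + 24.72 s + 272.2.
So ω_n = √272.2 = 16.5 rad/s and ζ = 24.72/(2·16.5) = 0.749.

ζ ≈ 0.749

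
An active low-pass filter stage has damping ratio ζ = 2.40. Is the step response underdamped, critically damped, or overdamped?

overdamped

Since ζ = 2.40 > 1, the system is overdamped.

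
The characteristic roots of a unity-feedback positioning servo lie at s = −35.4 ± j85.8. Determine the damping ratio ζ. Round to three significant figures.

With σ = 35.4, ω_d = 85.8: ω_n = √(σ²+ω_d²) = 92.8 rad/s, ζ = σ/ω_n = 0.381.

ζ ≈ 0.381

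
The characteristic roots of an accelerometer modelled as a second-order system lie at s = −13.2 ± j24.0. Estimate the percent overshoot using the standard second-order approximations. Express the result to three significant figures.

%OS ≈ 17.8%

With σ = 13.2, ω_d = 24.0: ω_n = √(σ²+ω_d²) = 27.4 rad/s, ζ = σ/ω_n = 0.482.
Overshoot: exp(−π·0.482/√(1−0.482²)) = 0.178, i.e. 17.8%.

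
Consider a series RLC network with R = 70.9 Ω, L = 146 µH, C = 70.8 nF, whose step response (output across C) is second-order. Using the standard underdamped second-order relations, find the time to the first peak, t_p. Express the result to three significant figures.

t_p ≈ 0.0000162 s

For a series RLC circuit (capacitor voltage as output), ω_n = 1/√(LC) = 1/√(146 µH · 70.8 nF) = 311000 rad/s.
ζ = (R/2)·√(C/L) = (70.9/2)·√(70.8 nF/146 µH) = 0.781.
ω_d = ω_n√(1−ζ²) = 194000 rad/s. t_p = π/ω_d = 0.0000162 s.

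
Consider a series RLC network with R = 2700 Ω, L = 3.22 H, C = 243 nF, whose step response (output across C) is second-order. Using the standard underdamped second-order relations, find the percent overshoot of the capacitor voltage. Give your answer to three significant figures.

%OS ≈ 28.5%

For a series RLC circuit (capacitor voltage as output), ω_n = 1/√(LC) = 1/√(3.22 H · 243 nF) = 1130 rad/s.
ζ = (R/2)·√(C/L) = (2700/2)·√(243 nF/3.22 H) = 0.371.
%OS = 100 e^{−πζ/√(1−ζ²)} with ζ = 0.371 gives 28.5%.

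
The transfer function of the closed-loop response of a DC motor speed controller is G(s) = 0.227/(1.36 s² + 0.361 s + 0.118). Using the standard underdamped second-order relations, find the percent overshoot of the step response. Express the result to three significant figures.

%OS ≈ 20.5%

Dividing through by 1.36: denominator becomes s² + 0.2654 s + 0.08676.
So ω_n = √0.08676 = 0.295 rad/s and ζ = 0.2654/(2·0.295) = 0.451.
%OS = 100·exp(−πζ/√(1−ζ²)) = 20.5%.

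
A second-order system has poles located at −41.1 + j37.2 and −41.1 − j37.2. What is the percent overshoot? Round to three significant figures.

%OS ≈ 3.11%

The poles are at −σ ± jω_d with σ = 41.1 and ω_d = 37.2, so ω_n = √(σ²+ω_d²) = 55.4 rad/s and ζ = σ/ω_n = 0.741.
%OS = 100 e^{−πζ/√(1−ζ²)} with ζ = 0.741 gives 3.11%.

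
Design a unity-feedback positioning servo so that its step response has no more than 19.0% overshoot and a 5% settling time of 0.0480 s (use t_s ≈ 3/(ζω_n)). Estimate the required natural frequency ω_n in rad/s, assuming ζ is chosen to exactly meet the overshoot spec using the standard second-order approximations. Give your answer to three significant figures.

ω_n ≈ 134 rad/s

Inverting the overshoot relation: ζ = |ln 0.190|/√(π² + ln²0.190) = 0.467.
Then ω_n = 3/(ζ t_s) = 3/(0.467 × 0.0480) = 134 rad/s.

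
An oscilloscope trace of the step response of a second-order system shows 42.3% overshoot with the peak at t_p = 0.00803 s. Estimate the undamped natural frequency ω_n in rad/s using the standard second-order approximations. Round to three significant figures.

ω_n ≈ 406 rad/s

The overshoot fixes ζ = −ln(OS)/√(π²+ln²(OS)) = 0.264.
t_p = π/ω_d ⇒ ω_d = 391 rad/s; then ω_n = ω_d/√(1−ζ²) = 406 rad/s.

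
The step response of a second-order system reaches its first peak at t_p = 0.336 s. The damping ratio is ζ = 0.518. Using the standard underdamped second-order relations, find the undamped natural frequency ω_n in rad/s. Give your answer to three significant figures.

Peak time t_p = π/ω_d, so ω_d = π/t_p = π/0.336 = 9.35 rad/s.
ω_n = ω_d/√(1−ζ²) = 9.35/√0.732 = 10.9 rad/s.

ω_n ≈ 10.9 rad/s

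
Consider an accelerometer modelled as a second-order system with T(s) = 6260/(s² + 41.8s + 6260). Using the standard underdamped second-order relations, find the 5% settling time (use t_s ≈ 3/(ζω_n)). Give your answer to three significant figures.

t_s ≈ 0.144 s

ω_n = √6260 = 79.1 rad/s; ζ = 41.8/(2·79.1) = 0.264.
t_s ≈ 3/(ζω_n) = 3/(0.264·79.1) = 0.144 s.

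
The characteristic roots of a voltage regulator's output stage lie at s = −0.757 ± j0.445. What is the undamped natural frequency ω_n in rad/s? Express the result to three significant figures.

The poles are at −σ ± jω_d with σ = 0.757 and ω_d = 0.445, so ω_n = √(σ²+ω_d²) = 0.878 rad/s and ζ = σ/ω_n = 0.862.

ω_n ≈ 0.878 rad/s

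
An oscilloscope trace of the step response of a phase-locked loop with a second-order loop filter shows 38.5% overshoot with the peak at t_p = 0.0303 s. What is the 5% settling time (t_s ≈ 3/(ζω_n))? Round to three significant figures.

t_s ≈ 0.0952 s

ζ from %OS: ζ = |ln 0.385|/√(π²+ln²0.385) = 0.291.
t_p = π/ω_d ⇒ ω_d = 104 rad/s; then ω_n = ω_d/√(1−ζ²) = 108 rad/s.
t_s ≈ 3/(ζω_n) = 3/(0.291·108) = 0.0952 s.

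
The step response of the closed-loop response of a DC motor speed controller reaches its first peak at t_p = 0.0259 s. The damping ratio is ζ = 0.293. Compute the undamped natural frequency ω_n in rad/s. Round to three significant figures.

ω_n ≈ 127 rad/s

Peak time t_p = π/ω_d, so ω_d = π/t_p = π/0.0259 = 121 rad/s.
ω_n = ω_d/√(1−ζ²) = 121/√0.914 = 127 rad/s.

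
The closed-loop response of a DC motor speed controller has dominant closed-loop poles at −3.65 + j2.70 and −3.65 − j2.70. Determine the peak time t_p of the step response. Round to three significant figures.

t_p = π/ω_d with ω_d = 2.70 (the imaginary part), so t_p = 1.16 s.

t_p ≈ 1.16 s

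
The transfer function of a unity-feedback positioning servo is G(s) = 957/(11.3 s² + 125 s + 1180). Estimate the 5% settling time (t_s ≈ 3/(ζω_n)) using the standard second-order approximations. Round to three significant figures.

Dividing through by 11.3: denominator becomes s² + 11.06 s + 104.4.
So ω_n = √104.4 = 10.2 rad/s and ζ = 11.06/(2·10.2) = 0.541.
t_s ≈ 3/(ζω_n) = 0.542 s.

t_s ≈ 0.542 s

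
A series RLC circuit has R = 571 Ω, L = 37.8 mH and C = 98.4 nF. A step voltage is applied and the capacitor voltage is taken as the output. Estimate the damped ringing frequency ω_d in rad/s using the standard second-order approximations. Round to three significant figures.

For a series RLC circuit (capacitor voltage as output), ω_n = 1/√(LC) = 1/√(37.8 mH · 98.4 nF) = 16400 rad/s.
ζ = (R/2)·√(C/L) = (571/2)·√(98.4 nF/37.8 mH) = 0.461.
The damped frequency ω_d = ω_n√(1−ζ²) = 14600 rad/s.

ω_d ≈ 14600 rad/s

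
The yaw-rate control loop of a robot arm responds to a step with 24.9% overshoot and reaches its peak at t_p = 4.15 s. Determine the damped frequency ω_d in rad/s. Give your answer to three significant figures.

t_p = π/ω_d, so ω_d = π/4.15 = 0.757 rad/s.

ω_d ≈ 0.757 rad/s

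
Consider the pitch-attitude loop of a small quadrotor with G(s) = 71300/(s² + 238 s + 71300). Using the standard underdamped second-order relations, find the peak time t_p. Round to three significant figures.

Matching coefficients with s² + 2ζω_n s + ω_n² gives ω_n² = 71300 ⇒ ω_n = 267 rad/s, and ζ = 238/(2ω_n) = 0.446.
ω_d = ω_n√(1−ζ²) = 239 rad/s. Then t_p = π/ω_d = 0.0131 s.

t_p ≈ 0.0131 s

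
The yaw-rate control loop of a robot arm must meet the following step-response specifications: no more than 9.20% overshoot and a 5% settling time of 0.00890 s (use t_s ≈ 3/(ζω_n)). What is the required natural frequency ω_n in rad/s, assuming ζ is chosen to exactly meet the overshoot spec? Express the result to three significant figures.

ζ = −ln(OS)/√(π² + (ln OS)²). With OS = 0.0920, ln OS = −2.386 and ζ = 2.386/3.945 = 0.605.
From t_s ≈ 3/(ζω_n): ω_n = 3/(ζ·t_s) = 3/(0.605·0.00890) = 557 rad/s.

ω_n ≈ 557 rad/s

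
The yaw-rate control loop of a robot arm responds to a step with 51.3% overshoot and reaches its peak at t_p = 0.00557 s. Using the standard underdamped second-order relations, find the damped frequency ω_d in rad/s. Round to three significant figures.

ω_d ≈ 564 rad/s

t_p = π/ω_d, so ω_d = π/0.00557 = 564 rad/s.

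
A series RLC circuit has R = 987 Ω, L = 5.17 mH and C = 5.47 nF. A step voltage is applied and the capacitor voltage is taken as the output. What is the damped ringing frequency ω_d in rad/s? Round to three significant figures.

For a series RLC circuit (capacitor voltage as output), ω_n = 1/√(LC) = 1/√(5.17 mH · 5.47 nF) = 188000 rad/s.
ζ = (R/2)·√(C/L) = (987/2)·√(5.47 nF/5.17 mH) = 0.508.
The damped frequency ω_d = ω_n√(1−ζ²) = 162000 rad/s.

ω_d ≈ 162000 rad/s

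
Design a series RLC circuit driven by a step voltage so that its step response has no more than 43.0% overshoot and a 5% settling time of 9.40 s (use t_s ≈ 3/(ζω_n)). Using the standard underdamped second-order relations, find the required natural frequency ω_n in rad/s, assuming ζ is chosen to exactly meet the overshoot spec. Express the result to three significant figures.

ω_n ≈ 1.23 rad/s

ζ = −ln(OS)/√(π² + (ln OS)²). With OS = 0.430, ln OS = −0.8440 and ζ = 0.8440/3.253 = 0.259.
From t_s ≈ 3/(ζω_n): ω_n = 3/(ζ·t_s) = 3/(0.259·9.40) = 1.23 rad/s.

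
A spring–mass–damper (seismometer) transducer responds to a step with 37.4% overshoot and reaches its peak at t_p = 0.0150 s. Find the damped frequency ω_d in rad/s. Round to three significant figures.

t_p = π/ω_d, so ω_d = π/0.0150 = 209 rad/s.

ω_d ≈ 209 rad/s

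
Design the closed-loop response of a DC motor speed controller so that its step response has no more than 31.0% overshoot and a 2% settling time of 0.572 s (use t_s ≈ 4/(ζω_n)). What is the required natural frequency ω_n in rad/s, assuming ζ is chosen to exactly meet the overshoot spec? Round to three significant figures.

ω_n ≈ 20.0 rad/s

ζ = −ln(OS)/√(π² + (ln OS)²). With OS = 0.310, ln OS = −1.171 and ζ = 1.171/3.353 = 0.349.
Then ω_n = 4/(ζ t_s) = 4/(0.349 × 0.572) = 20.0 rad/s.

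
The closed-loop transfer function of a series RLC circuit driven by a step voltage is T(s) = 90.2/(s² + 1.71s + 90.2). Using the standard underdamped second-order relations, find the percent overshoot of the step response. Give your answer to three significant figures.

%OS ≈ 75.3%

Comparing the denominator to s² + 2ζω_n s + ω_n²: ω_n = √90.2 = 9.50 rad/s, and 2ζω_n = 1.71 so ζ = 1.71/(2·9.50) = 0.0900.
Overshoot: exp(−π·0.0900/√(1−0.0900²)) = 0.753, i.e. 75.3%.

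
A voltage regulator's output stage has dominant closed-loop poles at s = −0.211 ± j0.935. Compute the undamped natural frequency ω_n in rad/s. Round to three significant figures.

|pole| = ω_n = √(0.211² + 0.935²) = 0.959 rad/s; ζ = cos θ = σ/ω_n = 0.220.

ω_n ≈ 0.959 rad/s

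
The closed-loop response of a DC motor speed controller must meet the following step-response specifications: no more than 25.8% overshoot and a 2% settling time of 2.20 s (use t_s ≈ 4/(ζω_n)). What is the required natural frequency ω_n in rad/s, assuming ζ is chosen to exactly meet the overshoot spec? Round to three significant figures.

From %OS = 100·exp(−πζ/√(1−ζ²)), invert to get ζ = −ln(OS)/√(π² + ln²(OS)) with OS = 0.258.
−ln 0.258 = 1.355, so ζ = 1.355/√(π² + 1.835) = 0.396.
From t_s ≈ 4/(ζω_n): ω_n = 4/(ζ·t_s) = 4/(0.396·2.20) = 4.59 rad/s.

ω_n ≈ 4.59 rad/s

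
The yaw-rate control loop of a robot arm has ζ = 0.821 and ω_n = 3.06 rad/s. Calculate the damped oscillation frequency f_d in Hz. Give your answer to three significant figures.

ω_d = ω_n√(1−ζ²) = 3.06·√0.326 = 1.75 rad/s.
f_d = ω_d/(2π) = 0.278 Hz.

f_d ≈ 0.278 Hz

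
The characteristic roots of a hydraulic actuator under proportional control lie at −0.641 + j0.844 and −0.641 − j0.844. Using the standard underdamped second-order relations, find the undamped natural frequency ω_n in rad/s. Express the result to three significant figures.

|pole| = ω_n = √(0.641² + 0.844²) = 1.06 rad/s; ζ = cos θ = σ/ω_n = 0.605.

ω_n ≈ 1.06 rad/s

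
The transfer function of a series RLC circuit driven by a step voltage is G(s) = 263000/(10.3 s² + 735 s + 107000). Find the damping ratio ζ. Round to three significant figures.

ζ ≈ 0.350

Dividing through by 10.3: denominator becomes s² + 71.36 s + 10390.
So ω_n = √10390 = 102 rad/s and ζ = 71.36/(2·102) = 0.350.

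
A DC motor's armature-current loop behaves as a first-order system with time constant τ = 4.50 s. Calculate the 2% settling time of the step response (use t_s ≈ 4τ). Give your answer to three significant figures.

t_s ≈ 4τ = 18.0 s.

t_s ≈ 18.0 s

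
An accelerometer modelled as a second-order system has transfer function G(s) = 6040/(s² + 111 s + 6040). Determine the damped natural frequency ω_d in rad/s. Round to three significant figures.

ω_d ≈ 54.4 rad/s

Matching coefficients with s² + 2ζω_n s + ω_n² gives ω_n² = 6040 ⇒ ω_n = 77.7 rad/s, and ζ = 111/(2ω_n) = 0.714.
ω_d = ω_n√(1−ζ²) = 54.4 rad/s.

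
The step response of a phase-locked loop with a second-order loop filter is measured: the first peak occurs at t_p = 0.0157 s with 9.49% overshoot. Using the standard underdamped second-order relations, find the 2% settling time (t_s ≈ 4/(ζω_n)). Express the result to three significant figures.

From the overshoot, ζ = −ln(OS)/√(π²+ln²(OS)) = 0.600.
t_p = π/ω_d ⇒ ω_d = 200 rad/s; then ω_n = ω_d/√(1−ζ²) = 250 rad/s.
t_s ≈ 4/(ζω_n) = 4/(0.600·250) = 0.0267 s.

t_s ≈ 0.0267 s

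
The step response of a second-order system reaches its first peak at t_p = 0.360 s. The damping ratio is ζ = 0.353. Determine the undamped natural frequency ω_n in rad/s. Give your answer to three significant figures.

Peak time t_p = π/ω_d, so ω_d = π/t_p = π/0.360 = 8.73 rad/s.
ω_n = ω_d/√(1−ζ²) = 8.73/√0.875 = 9.33 rad/s.

ω_n ≈ 9.33 rad/s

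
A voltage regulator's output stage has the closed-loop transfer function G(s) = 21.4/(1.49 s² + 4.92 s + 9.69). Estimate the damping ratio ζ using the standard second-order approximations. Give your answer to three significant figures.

Dividing through by 1.49: denominator becomes s² + 3.302 s + 6.503.
So ω_n = √6.503 = 2.55 rad/s and ζ = 3.302/(2·2.55) = 0.647.

ζ ≈ 0.647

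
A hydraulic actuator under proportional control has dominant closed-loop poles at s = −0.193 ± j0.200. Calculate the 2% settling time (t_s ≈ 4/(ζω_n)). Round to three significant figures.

t_s ≈ 20.7 s

For poles at −σ ± jω_d, ζω_n = σ = 0.193, so t_s ≈ 4/σ = 20.7 s.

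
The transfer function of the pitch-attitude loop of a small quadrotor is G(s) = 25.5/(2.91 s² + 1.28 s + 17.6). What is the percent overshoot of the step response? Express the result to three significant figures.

%OS ≈ 75.4%

Dividing through by 2.91: denominator becomes s² + 0.4399 s + 6.048.
So ω_n = √6.048 = 2.46 rad/s and ζ = 0.4399/(2·2.46) = 0.0894.
Overshoot: exp(−π·0.0894/√(1−0.0894²)) = 0.754, i.e. 75.4%.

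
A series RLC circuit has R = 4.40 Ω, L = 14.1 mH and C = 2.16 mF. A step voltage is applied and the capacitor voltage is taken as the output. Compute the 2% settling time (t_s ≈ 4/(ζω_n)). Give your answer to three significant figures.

For a series RLC circuit (capacitor voltage as output), ω_n = 1/√(LC) = 1/√(14.1 mH · 2.16 mF) = 181 rad/s.
ζ = (R/2)·√(C/L) = (4.40/2)·√(2.16 mF/14.1 mH) = 0.861.
t_s ≈ 4/(ζω_n) = 0.0256 s.

t_s ≈ 0.0256 s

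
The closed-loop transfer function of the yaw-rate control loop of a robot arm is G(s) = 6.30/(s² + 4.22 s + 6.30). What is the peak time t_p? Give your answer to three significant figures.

t_p ≈ 2.31 s

ω_n = √6.30 = 2.51 rad/s; ζ = 4.22/(2·2.51) = 0.841.
ω_d = ω_n√(1−ζ²) = 1.36 rad/s. Then t_p = π/ω_d = 2.31 s.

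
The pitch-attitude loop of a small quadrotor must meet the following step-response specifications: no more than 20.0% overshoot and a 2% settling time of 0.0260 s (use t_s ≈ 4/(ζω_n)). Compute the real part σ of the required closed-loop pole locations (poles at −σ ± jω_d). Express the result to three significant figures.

The settling-time spec alone fixes σ = ζω_n = 4/t_s = 4/0.0260 = 154.
(Overshoot then fixes ζ = 0.456 and hence ω_d = σ·√(1−ζ²)/ζ = 300 rad/s.)

σ ≈ 154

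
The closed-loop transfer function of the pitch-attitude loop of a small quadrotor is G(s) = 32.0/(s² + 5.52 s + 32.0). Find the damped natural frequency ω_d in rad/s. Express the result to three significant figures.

ω_d ≈ 4.94 rad/s

Matching coefficients with s² + 2ζω_n s + ω_n² gives ω_n² = 32.0 ⇒ ω_n = 5.66 rad/s, and ζ = 5.52/(2ω_n) = 0.488.
ω_d = 5.66·√(1 − 0.488²) = 4.94 rad/s.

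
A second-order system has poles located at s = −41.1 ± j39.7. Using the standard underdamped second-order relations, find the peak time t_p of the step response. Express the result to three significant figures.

t_p = π/ω_d with ω_d = 39.7 (the imaginary part), so t_p = 0.0791 s.

t_p ≈ 0.0791 s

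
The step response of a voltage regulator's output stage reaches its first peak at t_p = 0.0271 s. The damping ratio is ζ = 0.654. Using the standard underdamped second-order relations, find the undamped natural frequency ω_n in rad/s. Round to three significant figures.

Peak time t_p = π/ω_d, so ω_d = π/t_p = π/0.0271 = 116 rad/s.
ω_n = ω_d/√(1−ζ²) = 116/√0.572 = 153 rad/s.

ω_n ≈ 153 rad/s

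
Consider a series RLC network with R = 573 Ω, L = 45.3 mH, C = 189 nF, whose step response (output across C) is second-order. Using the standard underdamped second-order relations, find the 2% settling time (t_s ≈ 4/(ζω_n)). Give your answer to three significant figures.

t_s ≈ 0.000632 s

For a series RLC circuit (capacitor voltage as output), ω_n = 1/√(LC) = 1/√(45.3 mH · 189 nF) = 10800 rad/s.
ζ = (R/2)·√(C/L) = (573/2)·√(189 nF/45.3 mH) = 0.585.
t_s ≈ 4/(ζω_n) = 0.000632 s.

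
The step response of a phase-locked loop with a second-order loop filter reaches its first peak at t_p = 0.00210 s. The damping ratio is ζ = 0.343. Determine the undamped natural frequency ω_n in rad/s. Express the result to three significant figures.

Peak time t_p = π/ω_d, so ω_d = π/t_p = π/0.00210 = 1500 rad/s.
ω_n = ω_d/√(1−ζ²) = 1500/√0.882 = 1590 rad/s.

ω_n ≈ 1590 rad/s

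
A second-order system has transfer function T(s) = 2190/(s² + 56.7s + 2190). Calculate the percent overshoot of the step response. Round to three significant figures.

ω_n = √2190 = 46.8 rad/s; ζ = 56.7/(2·46.8) = 0.606.
Overshoot: exp(−π·0.606/√(1−0.606²)) = 0.0914, i.e. 9.14%.

%OS ≈ 9.14%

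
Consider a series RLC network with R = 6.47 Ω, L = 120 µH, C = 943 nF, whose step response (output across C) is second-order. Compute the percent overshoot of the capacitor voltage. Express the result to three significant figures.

For a series RLC circuit (capacitor voltage as output), ω_n = 1/√(LC) = 1/√(120 µH · 943 nF) = 94000 rad/s.
ζ = (R/2)·√(C/L) = (6.47/2)·√(943 nF/120 µH) = 0.287.
%OS = 100·exp(−πζ/√(1−ζ²)) = 39.0%.

%OS ≈ 39.0%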